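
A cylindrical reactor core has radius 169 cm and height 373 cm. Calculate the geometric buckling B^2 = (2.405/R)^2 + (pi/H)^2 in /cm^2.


B^2 = (2.405/R)^2 + (pi/H)^2
B^2 = (2.405/169)^2 + (pi/373)^2
B^2 = 2.7345e-04 /cm^2

2.7345e-04


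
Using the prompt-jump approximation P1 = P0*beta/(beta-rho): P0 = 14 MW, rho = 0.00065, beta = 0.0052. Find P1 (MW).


P1/P0 = beta / (beta - rho)
P1/P0 = 0.0052 / (0.0052 - 0.00065) = 1.142857
P1 = 14 * 1.142857 = 16.000 MW

16.000


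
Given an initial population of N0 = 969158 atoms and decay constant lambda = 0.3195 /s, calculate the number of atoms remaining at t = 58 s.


N = N0 * exp(-lambda * t)
N = 969158 * exp(-0.3195 * 58)
N = 0.0086793

0.0086793


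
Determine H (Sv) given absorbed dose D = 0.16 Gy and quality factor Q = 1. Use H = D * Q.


H = D * Q
H = 0.16 * 1
H = 0.16000 Sv

0.16000


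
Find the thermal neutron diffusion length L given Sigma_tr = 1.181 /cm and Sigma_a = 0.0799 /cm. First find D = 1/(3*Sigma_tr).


D = 1 / (3 * Sigma_tr) = 1 / (3 * 1.181) = 0.2822467 cm
L = sqrt(D / Sigma_a)
L = sqrt(0.2822467 / 0.0799)
L = 1.8795 cm

1.8795


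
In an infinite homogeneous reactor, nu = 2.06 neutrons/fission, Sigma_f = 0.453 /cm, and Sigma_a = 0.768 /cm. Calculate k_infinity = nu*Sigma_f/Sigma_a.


k_inf = nu * Sigma_f / Sigma_a
k_inf = 2.06 * 0.453 / 0.768
k_inf = 1.2151

1.2151


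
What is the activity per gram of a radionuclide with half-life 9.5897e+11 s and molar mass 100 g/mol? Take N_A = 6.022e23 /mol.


lambda = ln(2) / t_half = ln(2) / 9.5897e+11 = 7.228038e-13 /s
SA = lambda * N_A / M
SA = 7.228038e-13 * 6.022e23 / 100
SA = 4.3527e+09 Bq/g

4.3527e+09


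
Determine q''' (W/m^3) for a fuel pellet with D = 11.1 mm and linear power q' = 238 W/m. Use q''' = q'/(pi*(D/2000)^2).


r = D / 2 / 1000 = 11.1 / 2 / 1000 = 0.00555 m
q''' = q' / (pi * r^2)
q''' = 238 / (pi * 0.00555^2)
q''' = 2.4595e+06 W/m^3

2.4595e+06


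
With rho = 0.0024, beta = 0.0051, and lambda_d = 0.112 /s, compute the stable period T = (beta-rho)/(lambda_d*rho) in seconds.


T = (beta - rho) / (lambda_d * rho)
T = (0.0051 - 0.0024) / (0.112 * 0.0024)
T = 10.045 s

10.045


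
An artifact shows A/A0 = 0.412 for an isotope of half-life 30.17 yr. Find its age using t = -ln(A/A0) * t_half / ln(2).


lambda = ln(2) / t_half = ln(2) / 30.17 = 0.02297472 /yr
t = -ln(A/A0) / lambda
t = -ln(0.412) / 0.02297472
t = 38.596 yr

38.596


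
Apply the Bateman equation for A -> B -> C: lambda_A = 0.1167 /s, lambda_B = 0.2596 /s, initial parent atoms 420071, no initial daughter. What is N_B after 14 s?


N_B(t) = lambda_A * N_A0 / (lambda_B - lambda_A) * [exp(-lambda_A*t) - exp(-lambda_B*t)]
exp(-0.1167*14) = 0.1951865; exp(-0.2596*14) = 0.02639977
N_B = 0.1167 * 420071 / (0.2596 - 0.1167) * (0.1951865 - 0.02639977)
N_B = 57903

57903


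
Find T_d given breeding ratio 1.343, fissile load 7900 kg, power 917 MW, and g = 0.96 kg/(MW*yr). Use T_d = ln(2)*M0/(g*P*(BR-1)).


Breeding gain G = BR - 1 = 1.343 - 1 = 0.343
Fissile production rate = g * P * G = 0.96 * 917 * 0.343 = 301.94976 kg/yr
T_d = ln(2) * M0 / (g * P * G)
T_d = ln(2) * 7900 / 301.94976 = 18.135 yr

18.135


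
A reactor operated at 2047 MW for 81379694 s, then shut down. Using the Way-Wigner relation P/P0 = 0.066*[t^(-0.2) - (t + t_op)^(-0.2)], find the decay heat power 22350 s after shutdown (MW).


P/P0 = 0.066 * [t^(-0.2) - (t + t_op)^(-0.2)]
P/P0 = 0.066 * [22350^(-0.2) - (22350 + 81379694)^(-0.2)]
P/P0 = 0.066 * [0.1349412 - 0.02617417] = 0.007178624
P = 2047 * 0.007178624 = 14.695 MW

14.695


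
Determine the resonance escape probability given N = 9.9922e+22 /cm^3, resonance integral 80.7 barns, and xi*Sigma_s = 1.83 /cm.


p = exp(-N * I * 1e-24 / (xi*Sigma_s))
p = exp(-9.9922e+22 * 80.7 * 1e-24 / 1.83)
p = 0.012199

0.012199


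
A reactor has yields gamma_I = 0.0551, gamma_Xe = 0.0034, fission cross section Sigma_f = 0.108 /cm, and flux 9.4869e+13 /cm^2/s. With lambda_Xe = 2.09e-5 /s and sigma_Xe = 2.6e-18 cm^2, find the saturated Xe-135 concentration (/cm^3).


Xe_eq = (gamma_I + gamma_Xe) * Sigma_f * phi / (lambda_Xe + sigma_Xe * phi)
Numerator = (0.0551 + 0.0034) * 0.108 * 9.4869e+13 = 5.993823e+11
Denominator = 2.09e-5 + 2.6e-18 * 9.4869e+13 = 2.675594e-04
Xe_eq = 5.993823e+11 / 2.675594e-04 = 2.2402e+15 /cm^3

2.2402e+15


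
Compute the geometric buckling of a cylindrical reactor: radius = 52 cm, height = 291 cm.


B^2 = (2.405/R)^2 + (pi/H)^2
B^2 = (2.405/52)^2 + (pi/291)^2
B^2 = 0.0022556 /cm^2

0.0022556


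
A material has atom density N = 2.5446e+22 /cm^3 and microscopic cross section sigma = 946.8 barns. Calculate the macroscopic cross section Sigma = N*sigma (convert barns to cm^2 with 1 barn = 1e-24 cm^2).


Sigma = N * sigma_barns * 1e-24
Sigma = 2.5446e+22 * 946.8 * 1e-24
Sigma = 24.092 /cm

24.092


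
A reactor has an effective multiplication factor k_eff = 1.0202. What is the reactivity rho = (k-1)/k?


rho = (k_eff - 1) / k_eff
rho = (1.0202 - 1) / 1.0202
rho = 0.019800

0.019800


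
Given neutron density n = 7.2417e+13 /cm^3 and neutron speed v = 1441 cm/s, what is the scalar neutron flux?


phi = n * v
phi = 7.2417e+13 * 1441
phi = 1.0435e+17 /cm^2/s

1.0435e+17


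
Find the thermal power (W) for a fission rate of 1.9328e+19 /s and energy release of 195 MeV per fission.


P = fission_rate * E_MeV * 1.602e-13
P = 1.9328e+19 * 195 * 1.602e-13
P = 6.0379e+08 W

6.0379e+08


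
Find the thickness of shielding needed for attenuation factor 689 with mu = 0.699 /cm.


x = ln(factor) / mu
x = ln(689) / 0.699
x = 9.3494 cm

9.3494


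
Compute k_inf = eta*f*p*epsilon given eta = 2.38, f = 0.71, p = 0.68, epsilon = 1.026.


k_inf = eta * f * p * epsilon
k_inf = 2.38 * 0.71 * 0.68 * 1.026
k_inf = 1.1789

1.1789


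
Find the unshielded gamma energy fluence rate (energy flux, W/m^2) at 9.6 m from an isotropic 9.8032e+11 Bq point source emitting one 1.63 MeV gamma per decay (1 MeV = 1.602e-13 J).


psi = A * E * 1.602e-13 / (4*pi*r^2)
psi = 9.8032e+11 * 1.63 * 1.602e-13 / (4*pi*9.6^2)
psi = 2.2104e-04 W/m^2

2.2104e-04


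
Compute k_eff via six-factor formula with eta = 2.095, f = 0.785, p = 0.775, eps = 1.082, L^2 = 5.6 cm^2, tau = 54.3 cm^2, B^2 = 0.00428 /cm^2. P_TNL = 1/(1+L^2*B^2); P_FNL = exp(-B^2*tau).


k_inf = eta*f*p*eps = 2.095*0.785*0.775*1.082 = 1.379058
P_TNL = 1/(1 + L^2*B^2) = 1/(1 + 5.6*0.00428) = 0.9765930
P_FNL = exp(-B^2*tau) = exp(-0.00428*54.3) = 0.7926258
k_eff = k_inf * P_TNL * P_FNL = 1.379058 * 0.9765930 * 0.7926258
k_eff = 1.0675

1.0675


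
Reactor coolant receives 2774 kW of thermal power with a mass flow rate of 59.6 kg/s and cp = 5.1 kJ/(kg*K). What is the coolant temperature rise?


dT = Q / (m_dot * cp)
dT = 2774 / (59.6 * 5.1)
dT = 9.1262 C

9.1262


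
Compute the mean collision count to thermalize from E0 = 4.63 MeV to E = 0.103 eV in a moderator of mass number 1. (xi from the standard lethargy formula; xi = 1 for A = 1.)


xi = 1 + (A-1)^2/(2A)*ln((A-1)/(A+1)) = 1 (for A = 1)
n = ln(E0/E) / xi
n = ln(4.63e6 / 0.103) / 1
n = ln(4.495146e+07) / 1 = 17.621

17.621


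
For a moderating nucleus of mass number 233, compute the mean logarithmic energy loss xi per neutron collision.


xi = 1 + (A-1)^2/(2A) * ln((A-1)/(A+1))
xi = 1 + (233-1)^2/(2*233) * ln((233-1)/(233 +1))
xi = 0.0085592

0.0085592


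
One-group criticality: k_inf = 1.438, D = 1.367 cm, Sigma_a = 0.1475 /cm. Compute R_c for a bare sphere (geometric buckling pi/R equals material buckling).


L^2 = D / Sigma_a = 1.367 / 0.1475 = 9.267797 cm^2
B_m^2 = (k_inf - 1) / L^2 = (1.438 - 1) / 9.267797 = 0.04726042 /cm^2
For a bare sphere: B_g = pi/R, so R_c = pi / sqrt(B_m^2)
R_c = pi / sqrt(0.04726042) = 14.451 cm

14.451


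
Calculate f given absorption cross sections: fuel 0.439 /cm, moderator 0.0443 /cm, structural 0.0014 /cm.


f = Sigma_a_fuel / (Sigma_a_fuel + Sigma_a_mod + Sigma_a_other)
f = 0.439 / (0.439 + 0.0443 + 0.0014)
f = 0.90571

0.90571


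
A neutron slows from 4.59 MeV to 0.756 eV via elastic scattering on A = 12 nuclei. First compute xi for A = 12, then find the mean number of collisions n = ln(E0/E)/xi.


xi = 1 + (A-1)^2/(2A)*ln((A-1)/(A+1)) = 0.1577690 (for A = 12)
n = ln(E0/E) / xi
n = ln(4.59e6 / 0.756) / 0.1577690
n = ln(6.071429e+06) / 0.1577690 = 99.000

99.000


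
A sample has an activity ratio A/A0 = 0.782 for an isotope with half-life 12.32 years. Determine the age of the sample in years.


lambda = ln(2) / t_half = ln(2) / 12.32 = 0.05626195 /yr
t = -ln(A/A0) / lambda
t = -ln(0.782) / 0.05626195
t = 4.3706 yr

4.3706


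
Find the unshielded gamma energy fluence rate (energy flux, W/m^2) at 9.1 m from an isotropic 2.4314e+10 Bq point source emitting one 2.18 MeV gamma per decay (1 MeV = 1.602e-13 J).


psi = A * E * 1.602e-13 / (4*pi*r^2)
psi = 2.4314e+10 * 2.18 * 1.602e-13 / (4*pi*9.1^2)
psi = 8.1599e-06 W/m^2

8.1599e-06


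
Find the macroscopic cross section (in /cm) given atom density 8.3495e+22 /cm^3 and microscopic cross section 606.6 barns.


Sigma = N * sigma_barns * 1e-24
Sigma = 8.3495e+22 * 606.6 * 1e-24
Sigma = 50.648 /cm

50.648


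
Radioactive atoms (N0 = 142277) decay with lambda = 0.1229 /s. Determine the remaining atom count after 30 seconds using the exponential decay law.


N = N0 * exp(-lambda * t)
N = 142277 * exp(-0.1229 * 30)
N = 3563.6

3563.6


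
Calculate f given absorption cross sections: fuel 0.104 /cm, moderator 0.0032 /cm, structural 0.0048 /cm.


f = Sigma_a_fuel / (Sigma_a_fuel + Sigma_a_mod + Sigma_a_other)
f = 0.104 / (0.104 + 0.0032 + 0.0048)
f = 0.92857

0.92857


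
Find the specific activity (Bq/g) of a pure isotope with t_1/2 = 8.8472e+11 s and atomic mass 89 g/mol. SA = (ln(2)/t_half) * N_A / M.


lambda = ln(2) / t_half = ln(2) / 8.8472e+11 = 7.834650e-13 /s
SA = lambda * N_A / M
SA = 7.834650e-13 * 6.022e23 / 89
SA = 5.3012e+09 Bq/g

5.3012e+09


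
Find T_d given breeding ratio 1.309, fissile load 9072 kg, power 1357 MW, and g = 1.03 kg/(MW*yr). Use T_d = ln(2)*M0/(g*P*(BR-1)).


Breeding gain G = BR - 1 = 1.309 - 1 = 0.309
Fissile production rate = g * P * G = 1.03 * 1357 * 0.309 = 431.89239 kg/yr
T_d = ln(2) * M0 / (g * P * G)
T_d = ln(2) * 9072 / 431.89239 = 14.560 yr

14.560


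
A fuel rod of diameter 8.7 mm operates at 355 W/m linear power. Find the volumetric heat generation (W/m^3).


r = D / 2 / 1000 = 8.7 / 2 / 1000 = 0.00435 m
q''' = q' / (pi * r^2)
q''' = 355 / (pi * 0.00435^2)
q''' = 5.9717e+06 W/m^3

5.9717e+06


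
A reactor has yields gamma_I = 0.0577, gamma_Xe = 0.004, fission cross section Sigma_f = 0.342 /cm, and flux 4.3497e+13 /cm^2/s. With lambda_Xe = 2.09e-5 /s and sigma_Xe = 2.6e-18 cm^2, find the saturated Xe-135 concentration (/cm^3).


Xe_eq = (gamma_I + gamma_Xe) * Sigma_f * phi / (lambda_Xe + sigma_Xe * phi)
Numerator = (0.0577 + 0.004) * 0.342 * 4.3497e+13 = 9.178476e+11
Denominator = 2.09e-5 + 2.6e-18 * 4.3497e+13 = 1.339922e-04
Xe_eq = 9.178476e+11 / 1.339922e-04 = 6.8500e+15 /cm^3

6.8500e+15


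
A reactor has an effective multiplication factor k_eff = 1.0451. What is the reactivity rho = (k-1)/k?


rho = (k_eff - 1) / k_eff
rho = (1.0451 - 1) / 1.0451
rho = 0.043154

0.043154


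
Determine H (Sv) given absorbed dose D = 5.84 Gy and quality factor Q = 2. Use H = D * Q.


H = D * Q
H = 5.84 * 2
H = 11.680 Sv

11.680


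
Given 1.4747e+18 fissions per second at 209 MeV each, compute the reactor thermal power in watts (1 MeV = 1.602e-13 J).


P = fission_rate * E_MeV * 1.602e-13
P = 1.4747e+18 * 209 * 1.602e-13
P = 4.9376e+07 W

4.9376e+07


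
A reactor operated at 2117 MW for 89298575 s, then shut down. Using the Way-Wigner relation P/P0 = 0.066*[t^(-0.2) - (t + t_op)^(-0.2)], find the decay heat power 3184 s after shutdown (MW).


P/P0 = 0.066 * [t^(-0.2) - (t + t_op)^(-0.2)]
P/P0 = 0.066 * [3184^(-0.2) - (3184 + 89298575)^(-0.2)]
P/P0 = 0.066 * [0.1992532 - 0.02569378] = 0.01145492
P = 2117 * 0.01145492 = 24.250 MW

24.250


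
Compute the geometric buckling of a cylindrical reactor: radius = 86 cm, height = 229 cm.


B^2 = (2.405/R)^2 + (pi/H)^2
B^2 = (2.405/86)^2 + (pi/229)^2
B^2 = 9.7025e-04 /cm^2

9.7025e-04


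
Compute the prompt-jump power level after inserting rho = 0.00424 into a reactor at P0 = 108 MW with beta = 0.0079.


P1/P0 = beta / (beta - rho)
P1/P0 = 0.0079 / (0.0079 - 0.00424) = 2.158470
P1 = 108 * 2.158470 = 233.11 MW

233.11


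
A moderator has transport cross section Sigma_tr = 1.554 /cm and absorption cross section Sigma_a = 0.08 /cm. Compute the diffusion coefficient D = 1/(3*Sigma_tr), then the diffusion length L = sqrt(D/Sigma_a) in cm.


D = 1 / (3 * Sigma_tr) = 1 / (3 * 1.554) = 0.2145002 cm
L = sqrt(D / Sigma_a)
L = sqrt(0.2145002 / 0.08)
L = 1.6375 cm

1.6375


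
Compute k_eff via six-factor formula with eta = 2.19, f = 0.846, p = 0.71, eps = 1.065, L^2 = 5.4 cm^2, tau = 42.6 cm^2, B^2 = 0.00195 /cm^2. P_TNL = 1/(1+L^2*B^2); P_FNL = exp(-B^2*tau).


k_inf = eta*f*p*eps = 2.19*0.846*0.71*1.065 = 1.400949
P_TNL = 1/(1 + L^2*B^2) = 1/(1 + 5.4*0.00195) = 0.9895797
P_FNL = exp(-B^2*tau) = exp(-0.00195*42.6) = 0.9202867
k_eff = k_inf * P_TNL * P_FNL = 1.400949 * 0.9895797 * 0.9202867
k_eff = 1.2758

1.2758


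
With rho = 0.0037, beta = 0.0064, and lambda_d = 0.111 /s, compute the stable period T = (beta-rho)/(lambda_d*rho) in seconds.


T = (beta - rho) / (lambda_d * rho)
T = (0.0064 - 0.0037) / (0.111 * 0.0037)
T = 6.5741 s

6.5741


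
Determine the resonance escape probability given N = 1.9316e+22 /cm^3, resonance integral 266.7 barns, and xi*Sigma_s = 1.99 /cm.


p = exp(-N * I * 1e-24 / (xi*Sigma_s))
p = exp(-1.9316e+22 * 266.7 * 1e-24 / 1.99)
p = 0.075115

0.075115


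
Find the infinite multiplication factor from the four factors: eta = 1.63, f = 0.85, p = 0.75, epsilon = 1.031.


k_inf = eta * f * p * epsilon
k_inf = 1.63 * 0.85 * 0.75 * 1.031
k_inf = 1.0713

1.0713


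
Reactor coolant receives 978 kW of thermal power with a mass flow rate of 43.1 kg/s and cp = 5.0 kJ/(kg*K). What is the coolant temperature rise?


dT = Q / (m_dot * cp)
dT = 978 / (43.1 * 5.0)
dT = 4.5383 C

4.5383


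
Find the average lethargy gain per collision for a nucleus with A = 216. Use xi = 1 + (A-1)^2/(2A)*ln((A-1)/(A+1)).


xi = 1 + (A-1)^2/(2A) * ln((A-1)/(A+1))
xi = 1 + (216-1)^2/(2*216) * ln((216-1)/(216 +1))
xi = 0.0092307

0.0092307


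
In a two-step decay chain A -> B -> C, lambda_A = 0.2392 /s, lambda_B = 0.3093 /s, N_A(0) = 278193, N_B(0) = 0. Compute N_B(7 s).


N_B(t) = lambda_A * N_A0 / (lambda_B - lambda_A) * [exp(-lambda_A*t) - exp(-lambda_B*t)]
exp(-0.2392*7) = 0.1874206; exp(-0.3093*7) = 0.1147385
N_B = 0.2392 * 278193 / (0.3093 - 0.2392) * (0.1874206 - 0.1147385)
N_B = 68995

68995


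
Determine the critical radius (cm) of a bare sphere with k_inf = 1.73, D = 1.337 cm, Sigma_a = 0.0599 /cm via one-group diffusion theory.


L^2 = D / Sigma_a = 1.337 / 0.0599 = 22.32053 cm^2
B_m^2 = (k_inf - 1) / L^2 = (1.73 - 1) / 22.32053 = 0.03270532 /cm^2
For a bare sphere: B_g = pi/R, so R_c = pi / sqrt(B_m^2)
R_c = pi / sqrt(0.03270532) = 17.372 cm

17.372


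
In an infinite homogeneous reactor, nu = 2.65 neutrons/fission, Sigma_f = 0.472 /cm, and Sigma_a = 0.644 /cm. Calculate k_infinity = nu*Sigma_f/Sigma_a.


k_inf = nu * Sigma_f / Sigma_a
k_inf = 2.65 * 0.472 / 0.644
k_inf = 1.9422

1.9422


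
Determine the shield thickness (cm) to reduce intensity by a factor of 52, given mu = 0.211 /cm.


x = ln(factor) / mu
x = ln(52) / 0.211
x = 18.726 cm

18.726


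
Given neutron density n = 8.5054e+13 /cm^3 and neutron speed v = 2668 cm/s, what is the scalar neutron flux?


phi = n * v
phi = 8.5054e+13 * 2668
phi = 2.2692e+17 /cm^2/s

2.2692e+17


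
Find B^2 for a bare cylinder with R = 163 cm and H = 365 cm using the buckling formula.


B^2 = (2.405/R)^2 + (pi/H)^2
B^2 = (2.405/163)^2 + (pi/365)^2
B^2 = 2.9178e-04 /cm^2

2.9178e-04


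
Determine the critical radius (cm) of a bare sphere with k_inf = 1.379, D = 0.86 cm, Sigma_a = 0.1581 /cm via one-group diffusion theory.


L^2 = D / Sigma_a = 0.86 / 0.1581 = 5.439595 cm^2
B_m^2 = (k_inf - 1) / L^2 = (1.379 - 1) / 5.439595 = 0.06967430 /cm^2
For a bare sphere: B_g = pi/R, so R_c = pi / sqrt(B_m^2)
R_c = pi / sqrt(0.06967430) = 11.902 cm

11.902


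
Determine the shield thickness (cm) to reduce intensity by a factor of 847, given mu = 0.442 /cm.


x = ln(factor) / mu
x = ln(847) / 0.442
x = 15.253 cm

15.253


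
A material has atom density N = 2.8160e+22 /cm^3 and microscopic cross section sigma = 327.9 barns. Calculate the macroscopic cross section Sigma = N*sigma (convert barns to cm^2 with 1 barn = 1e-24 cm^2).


Sigma = N * sigma_barns * 1e-24
Sigma = 2.8160e+22 * 327.9 * 1e-24
Sigma = 9.2337 /cm

9.2337


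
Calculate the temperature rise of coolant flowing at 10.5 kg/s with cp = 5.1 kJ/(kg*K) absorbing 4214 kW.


dT = Q / (m_dot * cp)
dT = 4214 / (10.5 * 5.1)
dT = 78.693 C

78.693


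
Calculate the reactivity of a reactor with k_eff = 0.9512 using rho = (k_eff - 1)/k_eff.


rho = (k_eff - 1) / k_eff
rho = (0.9512 - 1) / 0.9512
rho = -0.051304

-0.051304


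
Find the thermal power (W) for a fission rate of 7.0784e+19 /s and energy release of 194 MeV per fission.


P = fission_rate * E_MeV * 1.602e-13
P = 7.0784e+19 * 194 * 1.602e-13
P = 2.1999e+09 W

2.1999e+09


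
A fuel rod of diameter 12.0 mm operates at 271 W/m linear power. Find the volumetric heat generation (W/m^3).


r = D / 2 / 1000 = 12.0 / 2 / 1000 = 0.006 m
q''' = q' / (pi * r^2)
q''' = 271 / (pi * 0.006^2)
q''' = 2.3962e+06 W/m^3

2.3962e+06


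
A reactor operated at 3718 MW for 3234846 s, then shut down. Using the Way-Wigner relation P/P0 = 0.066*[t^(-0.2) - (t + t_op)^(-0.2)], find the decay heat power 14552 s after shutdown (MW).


P/P0 = 0.066 * [t^(-0.2) - (t + t_op)^(-0.2)]
P/P0 = 0.066 * [14552^(-0.2) - (14552 + 3234846)^(-0.2)]
P/P0 = 0.066 * [0.1470332 - 0.04984705] = 0.006414286
P = 3718 * 0.006414286 = 23.848 MW

23.848


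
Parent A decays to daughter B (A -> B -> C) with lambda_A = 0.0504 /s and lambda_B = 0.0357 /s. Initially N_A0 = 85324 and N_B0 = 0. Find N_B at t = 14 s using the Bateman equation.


N_B(t) = lambda_A * N_A0 / (lambda_B - lambda_A) * [exp(-lambda_A*t) - exp(-lambda_B*t)]
exp(-0.0504*14) = 0.4938122; exp(-0.0357*14) = 0.6066520
N_B = 0.0504 * 85324 / (0.0357 - 0.0504) * (0.4938122 - 0.6066520)
N_B = 33010

33010


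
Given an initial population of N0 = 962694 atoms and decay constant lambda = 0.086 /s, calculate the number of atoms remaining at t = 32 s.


N = N0 * exp(-lambda * t)
N = 962694 * exp(-0.086 * 32)
N = 61420

61420


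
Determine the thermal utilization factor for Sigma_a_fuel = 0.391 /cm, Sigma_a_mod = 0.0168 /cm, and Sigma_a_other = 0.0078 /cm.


f = Sigma_a_fuel / (Sigma_a_fuel + Sigma_a_mod + Sigma_a_other)
f = 0.391 / (0.391 + 0.0168 + 0.0078)
f = 0.94081

0.94081


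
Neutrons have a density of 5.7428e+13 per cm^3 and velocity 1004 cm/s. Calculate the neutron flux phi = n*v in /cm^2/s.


phi = n * v
phi = 5.7428e+13 * 1004
phi = 5.7658e+16 /cm^2/s

5.7658e+16


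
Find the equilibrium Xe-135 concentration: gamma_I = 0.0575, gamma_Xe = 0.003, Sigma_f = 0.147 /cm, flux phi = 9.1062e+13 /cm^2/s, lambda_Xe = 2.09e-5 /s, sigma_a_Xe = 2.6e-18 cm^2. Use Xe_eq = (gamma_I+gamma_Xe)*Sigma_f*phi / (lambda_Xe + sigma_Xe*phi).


Xe_eq = (gamma_I + gamma_Xe) * Sigma_f * phi / (lambda_Xe + sigma_Xe * phi)
Numerator = (0.0575 + 0.003) * 0.147 * 9.1062e+13 = 8.098599e+11
Denominator = 2.09e-5 + 2.6e-18 * 9.1062e+13 = 2.576612e-04
Xe_eq = 8.098599e+11 / 2.576612e-04 = 3.1431e+15 /cm^3

3.1431e+15


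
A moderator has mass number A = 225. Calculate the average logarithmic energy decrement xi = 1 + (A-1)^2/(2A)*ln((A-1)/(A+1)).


xi = 1 + (A-1)^2/(2A) * ln((A-1)/(A+1))
xi = 1 + (225-1)^2/(2*225) * ln((225-1)/(225 +1))
xi = 0.0088626

0.0088626


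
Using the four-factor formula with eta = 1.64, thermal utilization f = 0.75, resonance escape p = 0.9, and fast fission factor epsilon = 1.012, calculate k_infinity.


k_inf = eta * f * p * epsilon
k_inf = 1.64 * 0.75 * 0.9 * 1.012
k_inf = 1.1203

1.1203


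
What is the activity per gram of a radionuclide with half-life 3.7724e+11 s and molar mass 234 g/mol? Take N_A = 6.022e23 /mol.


lambda = ln(2) / t_half = ln(2) / 3.7724e+11 = 1.837417e-12 /s
SA = lambda * N_A / M
SA = 1.837417e-12 * 6.022e23 / 234
SA = 4.7286e+09 Bq/g

4.7286e+09


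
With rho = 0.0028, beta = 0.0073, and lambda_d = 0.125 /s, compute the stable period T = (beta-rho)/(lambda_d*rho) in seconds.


T = (beta - rho) / (lambda_d * rho)
T = (0.0073 - 0.0028) / (0.125 * 0.0028)
T = 12.857 s

12.857


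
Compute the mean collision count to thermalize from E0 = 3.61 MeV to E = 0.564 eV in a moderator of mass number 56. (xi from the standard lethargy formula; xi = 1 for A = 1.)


xi = 1 + (A-1)^2/(2A)*ln((A-1)/(A+1)) = 0.03529286 (for A = 56)
n = ln(E0/E) / xi
n = ln(3.61e6 / 0.564) / 0.03529286
n = ln(6.400709e+06) / 0.03529286 = 444.05

444.05


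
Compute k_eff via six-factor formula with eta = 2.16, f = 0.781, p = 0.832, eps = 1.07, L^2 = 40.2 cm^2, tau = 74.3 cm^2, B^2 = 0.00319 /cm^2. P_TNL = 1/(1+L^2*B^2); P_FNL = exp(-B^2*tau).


k_inf = eta*f*p*eps = 2.16*0.781*0.832*1.07 = 1.501799
P_TNL = 1/(1 + L^2*B^2) = 1/(1 + 40.2*0.00319) = 0.8863378
P_FNL = exp(-B^2*tau) = exp(-0.00319*74.3) = 0.7889779
k_eff = k_inf * P_TNL * P_FNL = 1.501799 * 0.8863378 * 0.7889779
k_eff = 1.0502

1.0502


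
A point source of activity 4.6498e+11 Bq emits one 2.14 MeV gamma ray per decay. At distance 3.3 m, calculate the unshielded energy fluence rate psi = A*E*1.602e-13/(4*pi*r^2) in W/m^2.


psi = A * E * 1.602e-13 / (4*pi*r^2)
psi = 4.6498e+11 * 2.14 * 1.602e-13 / (4*pi*3.3^2)
psi = 0.0011649 W/m^2

0.0011649


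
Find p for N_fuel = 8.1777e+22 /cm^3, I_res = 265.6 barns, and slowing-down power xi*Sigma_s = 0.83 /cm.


p = exp(-N * I * 1e-24 / (xi*Sigma_s))
p = exp(-8.1777e+22 * 265.6 * 1e-24 / 0.83)
p = 4.3162e-12

4.3162e-12


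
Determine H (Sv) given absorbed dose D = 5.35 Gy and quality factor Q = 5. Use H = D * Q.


H = D * Q
H = 5.35 * 5
H = 26.750 Sv

26.750


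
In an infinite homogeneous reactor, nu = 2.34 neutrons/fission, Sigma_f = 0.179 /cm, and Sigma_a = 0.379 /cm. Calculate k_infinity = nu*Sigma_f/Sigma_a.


k_inf = nu * Sigma_f / Sigma_a
k_inf = 2.34 * 0.179 / 0.379
k_inf = 1.1052

1.1052


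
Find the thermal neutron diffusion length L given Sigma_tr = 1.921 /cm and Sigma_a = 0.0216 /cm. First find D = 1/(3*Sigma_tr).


D = 1 / (3 * Sigma_tr) = 1 / (3 * 1.921) = 0.1735207 cm
L = sqrt(D / Sigma_a)
L = sqrt(0.1735207 / 0.0216)
L = 2.8343 cm

2.8343


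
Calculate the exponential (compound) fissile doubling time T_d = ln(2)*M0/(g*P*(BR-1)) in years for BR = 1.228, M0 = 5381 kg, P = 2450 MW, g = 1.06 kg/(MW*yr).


Breeding gain G = BR - 1 = 1.228 - 1 = 0.228
Fissile production rate = g * P * G = 1.06 * 2450 * 0.228 = 592.116 kg/yr
T_d = ln(2) * M0 / (g * P * G)
T_d = ln(2) * 5381 / 592.116 = 6.2991 yr

6.2991


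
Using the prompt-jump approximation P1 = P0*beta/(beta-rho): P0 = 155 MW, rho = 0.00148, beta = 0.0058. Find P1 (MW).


P1/P0 = beta / (beta - rho)
P1/P0 = 0.0058 / (0.0058 - 0.00148) = 1.342593
P1 = 155 * 1.342593 = 208.10 MW

208.10


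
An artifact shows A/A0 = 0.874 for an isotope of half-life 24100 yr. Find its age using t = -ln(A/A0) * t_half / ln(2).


lambda = ln(2) / t_half = ln(2) / 24100 = 2.876129e-05 /yr
t = -ln(A/A0) / lambda
t = -ln(0.874) / 2.876129e-05
t = 4682.5 yr

4682.5


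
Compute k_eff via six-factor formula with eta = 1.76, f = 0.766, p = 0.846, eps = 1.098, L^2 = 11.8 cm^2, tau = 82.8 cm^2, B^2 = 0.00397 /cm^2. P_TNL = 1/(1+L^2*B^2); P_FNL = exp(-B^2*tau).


k_inf = eta*f*p*eps = 1.76*0.766*0.846*1.098 = 1.252317
P_TNL = 1/(1 + L^2*B^2) = 1/(1 + 11.8*0.00397) = 0.9552503
P_FNL = exp(-B^2*tau) = exp(-0.00397*82.8) = 0.7198474
k_eff = k_inf * P_TNL * P_FNL = 1.252317 * 0.9552503 * 0.7198474
k_eff = 0.86114

0.86114


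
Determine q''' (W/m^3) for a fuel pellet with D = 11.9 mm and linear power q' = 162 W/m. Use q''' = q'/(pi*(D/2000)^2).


r = D / 2 / 1000 = 11.9 / 2 / 1000 = 0.00595 m
q''' = q' / (pi * r^2)
q''' = 162 / (pi * 0.00595^2)
q''' = 1.4566e+06 W/m^3

1.4566e+06


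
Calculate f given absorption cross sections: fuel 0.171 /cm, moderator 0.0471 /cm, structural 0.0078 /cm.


f = Sigma_a_fuel / (Sigma_a_fuel + Sigma_a_mod + Sigma_a_other)
f = 0.171 / (0.171 + 0.0471 + 0.0078)
f = 0.75697

0.75697


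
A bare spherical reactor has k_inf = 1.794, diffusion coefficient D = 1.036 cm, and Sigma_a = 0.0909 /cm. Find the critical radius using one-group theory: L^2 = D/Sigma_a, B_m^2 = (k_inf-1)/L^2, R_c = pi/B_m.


L^2 = D / Sigma_a = 1.036 / 0.0909 = 11.39714 cm^2
B_m^2 = (k_inf - 1) / L^2 = (1.794 - 1) / 11.39714 = 0.06966660 /cm^2
For a bare sphere: B_g = pi/R, so R_c = pi / sqrt(B_m^2)
R_c = pi / sqrt(0.06966660) = 11.902 cm

11.902


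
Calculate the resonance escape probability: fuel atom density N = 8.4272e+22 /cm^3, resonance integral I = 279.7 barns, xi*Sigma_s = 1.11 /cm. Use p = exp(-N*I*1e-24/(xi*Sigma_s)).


p = exp(-N * I * 1e-24 / (xi*Sigma_s))
p = exp(-8.4272e+22 * 279.7 * 1e-24 / 1.11)
p = 5.9944e-10

5.9944e-10


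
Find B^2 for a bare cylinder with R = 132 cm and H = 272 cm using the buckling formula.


B^2 = (2.405/R)^2 + (pi/H)^2
B^2 = (2.405/132)^2 + (pi/272)^2
B^2 = 4.6536e-04 /cm^2

4.6536e-04


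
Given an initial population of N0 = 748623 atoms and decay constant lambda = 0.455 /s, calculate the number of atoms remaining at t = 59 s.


N = N0 * exp(-lambda * t)
N = 748623 * exp(-0.455 * 59)
N = 1.6430e-06

1.6430e-06


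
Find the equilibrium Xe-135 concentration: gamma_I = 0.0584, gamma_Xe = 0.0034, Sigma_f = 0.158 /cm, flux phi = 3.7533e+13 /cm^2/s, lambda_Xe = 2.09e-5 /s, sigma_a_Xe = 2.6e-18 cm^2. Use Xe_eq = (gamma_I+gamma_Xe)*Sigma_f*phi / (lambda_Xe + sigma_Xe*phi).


Xe_eq = (gamma_I + gamma_Xe) * Sigma_f * phi / (lambda_Xe + sigma_Xe * phi)
Numerator = (0.0584 + 0.0034) * 0.158 * 3.7533e+13 = 3.664872e+11
Denominator = 2.09e-5 + 2.6e-18 * 3.7533e+13 = 1.184858e-04
Xe_eq = 3.664872e+11 / 1.184858e-04 = 3.0931e+15 /cm^3

3.0931e+15


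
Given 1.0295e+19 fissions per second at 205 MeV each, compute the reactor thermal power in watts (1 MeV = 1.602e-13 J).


P = fission_rate * E_MeV * 1.602e-13
P = 1.0295e+19 * 205 * 1.602e-13
P = 3.3810e+08 W

3.3810e+08


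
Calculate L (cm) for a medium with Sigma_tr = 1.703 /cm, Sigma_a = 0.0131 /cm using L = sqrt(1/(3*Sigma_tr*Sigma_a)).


D = 1 / (3 * Sigma_tr) = 1 / (3 * 1.703) = 0.1957330 cm
L = sqrt(D / Sigma_a)
L = sqrt(0.1957330 / 0.0131)
L = 3.8654 cm

3.8654


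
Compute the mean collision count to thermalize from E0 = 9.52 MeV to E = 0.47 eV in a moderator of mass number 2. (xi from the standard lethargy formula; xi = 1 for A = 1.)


xi = 1 + (A-1)^2/(2A)*ln((A-1)/(A+1)) = 0.7253469 (for A = 2)
n = ln(E0/E) / xi
n = ln(9.52e6 / 0.47) / 0.7253469
n = ln(2.025532e+07) / 0.7253469 = 23.194

23.194


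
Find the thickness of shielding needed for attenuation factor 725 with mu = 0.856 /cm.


x = ln(factor) / mu
x = ln(725) / 0.856
x = 7.6941 cm

7.6941


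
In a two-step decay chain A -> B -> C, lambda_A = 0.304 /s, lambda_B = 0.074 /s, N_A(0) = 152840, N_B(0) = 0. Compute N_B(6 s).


N_B(t) = lambda_A * N_A0 / (lambda_B - lambda_A) * [exp(-lambda_A*t) - exp(-lambda_B*t)]
exp(-0.304*6) = 0.1613789; exp(-0.074*6) = 0.6414654
N_B = 0.304 * 152840 / (0.074 - 0.304) * (0.1613789 - 0.6414654)
N_B = 96984

96984


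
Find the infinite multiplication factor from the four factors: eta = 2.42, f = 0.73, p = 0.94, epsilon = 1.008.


k_inf = eta * f * p * epsilon
k_inf = 2.42 * 0.73 * 0.94 * 1.008
k_inf = 1.6739

1.6739


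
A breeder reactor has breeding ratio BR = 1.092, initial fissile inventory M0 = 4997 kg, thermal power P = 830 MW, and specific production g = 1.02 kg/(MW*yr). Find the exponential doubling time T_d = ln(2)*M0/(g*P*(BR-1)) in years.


Breeding gain G = BR - 1 = 1.092 - 1 = 0.092
Fissile production rate = g * P * G = 1.02 * 830 * 0.092 = 77.8872 kg/yr
T_d = ln(2) * M0 / (g * P * G)
T_d = ln(2) * 4997 / 77.8872 = 44.470 yr

44.470


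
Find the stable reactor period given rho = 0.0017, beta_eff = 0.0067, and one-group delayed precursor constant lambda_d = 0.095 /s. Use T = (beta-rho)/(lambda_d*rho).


T = (beta - rho) / (lambda_d * rho)
T = (0.0067 - 0.0017) / (0.095 * 0.0017)
T = 30.960 s

30.960


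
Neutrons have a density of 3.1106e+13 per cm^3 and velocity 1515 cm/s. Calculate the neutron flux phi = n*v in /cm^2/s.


phi = n * v
phi = 3.1106e+13 * 1515
phi = 4.7126e+16 /cm^2/s

4.7126e+16


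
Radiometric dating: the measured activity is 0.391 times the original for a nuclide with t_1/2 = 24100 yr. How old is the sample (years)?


lambda = ln(2) / t_half = ln(2) / 24100 = 2.876129e-05 /yr
t = -ln(A/A0) / lambda
t = -ln(0.391) / 2.876129e-05
t = 32650 yr

32650


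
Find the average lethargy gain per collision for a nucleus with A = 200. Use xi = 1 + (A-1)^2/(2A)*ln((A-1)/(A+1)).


xi = 1 + (A-1)^2/(2A) * ln((A-1)/(A+1))
xi = 1 + (200-1)^2/(2*200) * ln((200-1)/(200 +1))
xi = 0.0099667

0.0099667


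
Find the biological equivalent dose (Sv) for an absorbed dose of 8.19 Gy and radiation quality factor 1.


H = D * Q
H = 8.19 * 1
H = 8.1900 Sv

8.1900


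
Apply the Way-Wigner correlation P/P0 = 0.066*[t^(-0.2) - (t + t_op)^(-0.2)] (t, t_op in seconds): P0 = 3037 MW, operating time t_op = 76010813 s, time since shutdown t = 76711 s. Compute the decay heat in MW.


P/P0 = 0.066 * [t^(-0.2) - (t + t_op)^(-0.2)]
P/P0 = 0.066 * [76711^(-0.2) - (76711 + 76010813)^(-0.2)]
P/P0 = 0.066 * [0.1054456 - 0.02653000] = 0.005208430
P = 3037 * 0.005208430 = 15.818 MW

15.818


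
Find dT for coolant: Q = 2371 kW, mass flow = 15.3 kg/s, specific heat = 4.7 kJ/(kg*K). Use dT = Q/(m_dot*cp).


dT = Q / (m_dot * cp)
dT = 2371 / (15.3 * 4.7)
dT = 32.972 C

32.972


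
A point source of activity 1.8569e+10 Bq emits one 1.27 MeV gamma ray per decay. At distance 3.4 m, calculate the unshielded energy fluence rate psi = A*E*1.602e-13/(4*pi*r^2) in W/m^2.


psi = A * E * 1.602e-13 / (4*pi*r^2)
psi = 1.8569e+10 * 1.27 * 1.602e-13 / (4*pi*3.4^2)
psi = 2.6007e-05 W/m^2

2.6007e-05


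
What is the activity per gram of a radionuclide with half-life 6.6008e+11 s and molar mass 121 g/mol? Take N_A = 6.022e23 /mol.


lambda = ln(2) / t_half = ln(2) / 6.6008e+11 = 1.050096e-12 /s
SA = lambda * N_A / M
SA = 1.050096e-12 * 6.022e23 / 121
SA = 5.2262e+09 Bq/g

5.2262e+09


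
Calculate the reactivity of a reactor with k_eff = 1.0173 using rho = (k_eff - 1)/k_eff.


rho = (k_eff - 1) / k_eff
rho = (1.0173 - 1) / 1.0173
rho = 0.017006

0.017006


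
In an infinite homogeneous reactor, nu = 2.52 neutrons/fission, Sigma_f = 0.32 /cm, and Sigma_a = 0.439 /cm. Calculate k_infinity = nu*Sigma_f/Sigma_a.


k_inf = nu * Sigma_f / Sigma_a
k_inf = 2.52 * 0.32 / 0.439
k_inf = 1.8369

1.8369


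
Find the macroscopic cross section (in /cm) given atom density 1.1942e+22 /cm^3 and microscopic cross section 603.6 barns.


Sigma = N * sigma_barns * 1e-24
Sigma = 1.1942e+22 * 603.6 * 1e-24
Sigma = 7.2082 /cm

7.2082


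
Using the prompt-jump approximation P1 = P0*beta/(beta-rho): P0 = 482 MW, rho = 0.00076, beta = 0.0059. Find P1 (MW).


P1/P0 = beta / (beta - rho)
P1/P0 = 0.0059 / (0.0059 - 0.00076) = 1.147860
P1 = 482 * 1.147860 = 553.27 MW

553.27


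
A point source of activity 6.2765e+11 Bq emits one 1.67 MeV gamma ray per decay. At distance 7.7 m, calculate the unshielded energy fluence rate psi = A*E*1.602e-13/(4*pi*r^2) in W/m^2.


psi = A * E * 1.602e-13 / (4*pi*r^2)
psi = 6.2765e+11 * 1.67 * 1.602e-13 / (4*pi*7.7^2)
psi = 2.2537e-04 W/m^2

2.2537e-04


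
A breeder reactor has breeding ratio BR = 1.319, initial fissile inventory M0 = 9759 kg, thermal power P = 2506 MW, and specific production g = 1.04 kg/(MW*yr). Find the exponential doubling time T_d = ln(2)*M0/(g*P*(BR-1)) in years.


Breeding gain G = BR - 1 = 1.319 - 1 = 0.319
Fissile production rate = g * P * G = 1.04 * 2506 * 0.319 = 831.39056 kg/yr
T_d = ln(2) * M0 / (g * P * G)
T_d = ln(2) * 9759 / 831.39056 = 8.1363 yr

8.1363


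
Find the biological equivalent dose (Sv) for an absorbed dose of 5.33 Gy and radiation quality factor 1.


H = D * Q
H = 5.33 * 1
H = 5.3300 Sv

5.3300


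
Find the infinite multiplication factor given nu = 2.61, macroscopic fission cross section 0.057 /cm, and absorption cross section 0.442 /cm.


k_inf = nu * Sigma_f / Sigma_a
k_inf = 2.61 * 0.057 / 0.442
k_inf = 0.33658

0.33658


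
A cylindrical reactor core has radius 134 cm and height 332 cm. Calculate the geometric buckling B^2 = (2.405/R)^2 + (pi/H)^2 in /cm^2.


B^2 = (2.405/R)^2 + (pi/H)^2
B^2 = (2.405/134)^2 + (pi/332)^2
B^2 = 4.1166e-04 /cm^2

4.1166e-04


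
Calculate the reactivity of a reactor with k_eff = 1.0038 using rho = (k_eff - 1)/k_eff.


rho = (k_eff - 1) / k_eff
rho = (1.0038 - 1) / 1.0038
rho = 0.0037856

0.0037856


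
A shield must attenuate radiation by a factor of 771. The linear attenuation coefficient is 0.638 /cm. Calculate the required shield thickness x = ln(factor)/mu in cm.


x = ln(factor) / mu
x = ln(771) / 0.638
x = 10.420 cm

10.420


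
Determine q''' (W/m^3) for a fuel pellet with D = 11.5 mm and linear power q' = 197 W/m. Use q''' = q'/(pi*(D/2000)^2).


r = D / 2 / 1000 = 11.5 / 2 / 1000 = 0.00575 m
q''' = q' / (pi * r^2)
q''' = 197 / (pi * 0.00575^2)
q''' = 1.8966e+06 W/m^3

1.8966e+06


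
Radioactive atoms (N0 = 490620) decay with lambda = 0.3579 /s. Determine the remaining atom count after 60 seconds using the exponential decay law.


N = N0 * exp(-lambda * t)
N = 490620 * exp(-0.3579 * 60)
N = 2.3158e-04

2.3158e-04


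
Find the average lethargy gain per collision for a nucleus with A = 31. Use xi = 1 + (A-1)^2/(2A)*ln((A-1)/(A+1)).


xi = 1 + (A-1)^2/(2A) * ln((A-1)/(A+1))
xi = 1 + (31-1)^2/(2*31) * ln((31-1)/(31 +1))
xi = 0.063150

0.063150


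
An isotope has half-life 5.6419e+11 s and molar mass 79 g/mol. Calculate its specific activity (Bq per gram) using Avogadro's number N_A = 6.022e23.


lambda = ln(2) / t_half = ln(2) / 5.6419e+11 = 1.228570e-12 /s
SA = lambda * N_A / M
SA = 1.228570e-12 * 6.022e23 / 79
SA = 9.3651e+09 Bq/g

9.3651e+09


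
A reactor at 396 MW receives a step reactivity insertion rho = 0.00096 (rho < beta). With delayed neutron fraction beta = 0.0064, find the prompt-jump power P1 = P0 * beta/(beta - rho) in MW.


P1/P0 = beta / (beta - rho)
P1/P0 = 0.0064 / (0.0064 - 0.00096) = 1.176471
P1 = 396 * 1.176471 = 465.88 MW

465.88


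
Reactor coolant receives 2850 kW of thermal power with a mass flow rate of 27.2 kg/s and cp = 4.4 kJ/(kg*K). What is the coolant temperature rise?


dT = Q / (m_dot * cp)
dT = 2850 / (27.2 * 4.4)
dT = 23.814 C

23.814


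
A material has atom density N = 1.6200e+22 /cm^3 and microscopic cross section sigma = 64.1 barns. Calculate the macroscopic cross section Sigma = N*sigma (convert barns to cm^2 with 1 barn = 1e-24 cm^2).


Sigma = N * sigma_barns * 1e-24
Sigma = 1.6200e+22 * 64.1 * 1e-24
Sigma = 1.0384 /cm

1.0384


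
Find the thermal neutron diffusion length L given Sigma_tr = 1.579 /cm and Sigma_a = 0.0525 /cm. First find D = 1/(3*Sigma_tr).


D = 1 / (3 * Sigma_tr) = 1 / (3 * 1.579) = 0.2111041 cm
L = sqrt(D / Sigma_a)
L = sqrt(0.2111041 / 0.0525)
L = 2.0053 cm

2.0053


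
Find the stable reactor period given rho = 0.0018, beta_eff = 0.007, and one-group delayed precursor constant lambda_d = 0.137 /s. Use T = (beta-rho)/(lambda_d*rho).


T = (beta - rho) / (lambda_d * rho)
T = (0.007 - 0.0018) / (0.137 * 0.0018)
T = 21.087 s

21.087


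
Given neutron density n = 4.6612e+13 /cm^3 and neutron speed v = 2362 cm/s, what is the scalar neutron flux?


phi = n * v
phi = 4.6612e+13 * 2362
phi = 1.1010e+17 /cm^2/s

1.1010e+17


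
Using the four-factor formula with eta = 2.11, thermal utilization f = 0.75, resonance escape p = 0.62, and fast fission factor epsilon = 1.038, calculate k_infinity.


k_inf = eta * f * p * epsilon
k_inf = 2.11 * 0.75 * 0.62 * 1.038
k_inf = 1.0184

1.0184


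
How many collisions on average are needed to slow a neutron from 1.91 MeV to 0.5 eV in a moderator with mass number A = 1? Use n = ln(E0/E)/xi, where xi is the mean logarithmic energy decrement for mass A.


xi = 1 + (A-1)^2/(2A)*ln((A-1)/(A+1)) = 1 (for A = 1)
n = ln(E0/E) / xi
n = ln(1.91e6 / 0.5) / 1
n = ln(3.820000e+06) / 1 = 15.156

15.156


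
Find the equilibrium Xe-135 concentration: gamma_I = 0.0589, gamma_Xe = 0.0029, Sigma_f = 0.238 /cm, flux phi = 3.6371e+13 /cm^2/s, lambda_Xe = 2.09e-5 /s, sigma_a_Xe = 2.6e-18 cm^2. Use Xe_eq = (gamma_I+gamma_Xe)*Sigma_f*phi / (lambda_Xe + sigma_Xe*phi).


Xe_eq = (gamma_I + gamma_Xe) * Sigma_f * phi / (lambda_Xe + sigma_Xe * phi)
Numerator = (0.0589 + 0.0029) * 0.238 * 3.6371e+13 = 5.349592e+11
Denominator = 2.09e-5 + 2.6e-18 * 3.6371e+13 = 1.154646e-04
Xe_eq = 5.349592e+11 / 1.154646e-04 = 4.6331e+15 /cm^3

4.6331e+15


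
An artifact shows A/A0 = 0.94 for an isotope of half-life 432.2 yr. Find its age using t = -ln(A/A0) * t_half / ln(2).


lambda = ln(2) / t_half = ln(2) / 432.2 = 0.001603765 /yr
t = -ln(A/A0) / lambda
t = -ln(0.94) / 0.001603765
t = 38.581 yr

38.581


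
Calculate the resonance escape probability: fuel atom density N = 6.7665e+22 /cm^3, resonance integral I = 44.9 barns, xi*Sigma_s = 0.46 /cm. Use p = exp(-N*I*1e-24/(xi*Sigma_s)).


p = exp(-N * I * 1e-24 / (xi*Sigma_s))
p = exp(-6.7665e+22 * 44.9 * 1e-24 / 0.46)
p = 0.0013540

0.0013540


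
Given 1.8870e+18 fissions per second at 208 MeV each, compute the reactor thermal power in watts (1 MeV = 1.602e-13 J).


P = fission_rate * E_MeV * 1.602e-13
P = 1.8870e+18 * 208 * 1.602e-13
P = 6.2878e+07 W

6.2878e+07


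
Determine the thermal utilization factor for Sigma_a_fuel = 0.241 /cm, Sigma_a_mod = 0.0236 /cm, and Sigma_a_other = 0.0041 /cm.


f = Sigma_a_fuel / (Sigma_a_fuel + Sigma_a_mod + Sigma_a_other)
f = 0.241 / (0.241 + 0.0236 + 0.0041)
f = 0.89691

0.89691


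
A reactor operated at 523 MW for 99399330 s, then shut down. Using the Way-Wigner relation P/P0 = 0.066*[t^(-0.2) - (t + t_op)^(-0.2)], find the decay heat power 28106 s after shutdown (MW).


P/P0 = 0.066 * [t^(-0.2) - (t + t_op)^(-0.2)]
P/P0 = 0.066 * [28106^(-0.2) - (28106 + 99399330)^(-0.2)]
P/P0 = 0.066 * [0.1288962 - 0.02514773] = 0.006847399
P = 523 * 0.006847399 = 3.5812 MW

3.5812


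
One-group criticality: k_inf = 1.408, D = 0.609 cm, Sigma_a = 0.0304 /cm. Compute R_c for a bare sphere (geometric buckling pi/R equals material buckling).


L^2 = D / Sigma_a = 0.609 / 0.0304 = 20.03289 cm^2
B_m^2 = (k_inf - 1) / L^2 = (1.408 - 1) / 20.03289 = 0.02036651 /cm^2
For a bare sphere: B_g = pi/R, so R_c = pi / sqrt(B_m^2)
R_c = pi / sqrt(0.02036651) = 22.014 cm

22.014


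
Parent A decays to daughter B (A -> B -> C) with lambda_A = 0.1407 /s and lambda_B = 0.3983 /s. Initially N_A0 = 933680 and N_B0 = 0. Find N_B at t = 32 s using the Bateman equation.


N_B(t) = lambda_A * N_A0 / (lambda_B - lambda_A) * [exp(-lambda_A*t) - exp(-lambda_B*t)]
exp(-0.1407*32) = 0.01108237; exp(-0.3983*32) = 2.915119e-06
N_B = 0.1407 * 933680 / (0.3983 - 0.1407) * (0.01108237 - 2.915119e-06)
N_B = 5650.2

5650.2


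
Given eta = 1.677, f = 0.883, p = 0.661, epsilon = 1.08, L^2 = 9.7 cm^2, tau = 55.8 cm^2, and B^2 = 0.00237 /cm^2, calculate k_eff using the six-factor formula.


k_inf = eta*f*p*eps = 1.677*0.883*0.661*1.08 = 1.057107
P_TNL = 1/(1 + L^2*B^2) = 1/(1 + 9.7*0.00237) = 0.9775276
P_FNL = exp(-B^2*tau) = exp(-0.00237*55.8) = 0.8761254
k_eff = k_inf * P_TNL * P_FNL = 1.057107 * 0.9775276 * 0.8761254
k_eff = 0.90535

0.90535
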